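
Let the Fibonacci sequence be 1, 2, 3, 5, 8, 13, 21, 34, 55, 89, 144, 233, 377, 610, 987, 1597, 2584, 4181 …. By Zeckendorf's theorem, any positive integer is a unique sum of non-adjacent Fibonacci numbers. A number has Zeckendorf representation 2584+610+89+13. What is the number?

2584+610+89+13 = 3296.

3296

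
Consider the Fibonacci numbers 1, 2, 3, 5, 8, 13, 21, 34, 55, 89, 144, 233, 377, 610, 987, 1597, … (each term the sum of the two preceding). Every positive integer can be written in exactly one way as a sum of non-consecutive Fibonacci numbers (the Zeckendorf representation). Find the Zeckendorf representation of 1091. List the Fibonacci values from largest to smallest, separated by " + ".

987 + 89 + 13 + 2

Repeatedly subtract the largest Fibonacci number that fits:
subtract 987 from 1091: 104 remains
subtract 89 from 104: 15 remains
subtract 13 from 15: 2 remains
subtract 2 from 2: 0 remains
So 1091 = 987 + 89 + 13 + 2, with no two terms consecutive in the sequence.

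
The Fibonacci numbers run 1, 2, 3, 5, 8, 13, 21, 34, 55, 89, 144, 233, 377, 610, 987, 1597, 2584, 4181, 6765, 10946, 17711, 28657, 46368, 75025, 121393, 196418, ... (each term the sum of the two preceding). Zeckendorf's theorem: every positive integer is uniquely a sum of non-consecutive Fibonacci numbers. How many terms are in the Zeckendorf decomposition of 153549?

9

Repeatedly subtract the largest Fibonacci number that fits:
153549 − 121393 = 32156
32156 − 28657 = 3499
3499 − 2584 = 915
915 − 610 = 305
305 − 233 = 72
72 − 55 = 17
17 − 13 = 4
4 − 3 = 1
1 − 1 = 0
153549 = 121393 + 28657 + 2584 + 610 + 233 + 55 + 13 + 3 + 1, which has 9 terms.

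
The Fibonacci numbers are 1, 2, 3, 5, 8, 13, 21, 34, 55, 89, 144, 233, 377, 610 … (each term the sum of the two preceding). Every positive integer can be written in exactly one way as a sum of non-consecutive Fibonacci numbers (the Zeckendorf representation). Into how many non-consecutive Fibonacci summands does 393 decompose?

3

Greedy algorithm:
393: greatest Fibonacci not exceeding it is 377, leaving 16
16: greatest Fibonacci not exceeding it is 13, leaving 3
3: greatest Fibonacci not exceeding it is 3, leaving 0
393 = 377 + 13 + 3, which has 3 terms.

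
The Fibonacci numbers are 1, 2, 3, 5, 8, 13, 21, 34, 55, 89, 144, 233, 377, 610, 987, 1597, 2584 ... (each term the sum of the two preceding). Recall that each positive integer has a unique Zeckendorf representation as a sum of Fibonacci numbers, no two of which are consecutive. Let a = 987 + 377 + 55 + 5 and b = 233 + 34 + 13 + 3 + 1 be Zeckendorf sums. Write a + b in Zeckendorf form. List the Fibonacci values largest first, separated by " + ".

1597 + 89 + 21 + 1

The two numbers are 1424 and 284, so their sum is 1708.
Repeatedly subtract the largest Fibonacci number that fits:
subtract 1597 from 1708: 111 remains
subtract 89 from 111: 22 remains
subtract 21 from 22: 1 remains
subtract 1 from 1: 0 remains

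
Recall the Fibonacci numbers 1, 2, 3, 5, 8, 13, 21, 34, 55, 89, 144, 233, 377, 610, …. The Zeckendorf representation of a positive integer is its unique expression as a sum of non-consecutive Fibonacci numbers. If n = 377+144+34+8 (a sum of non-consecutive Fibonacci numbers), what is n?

377+144+34+8 = 563.

563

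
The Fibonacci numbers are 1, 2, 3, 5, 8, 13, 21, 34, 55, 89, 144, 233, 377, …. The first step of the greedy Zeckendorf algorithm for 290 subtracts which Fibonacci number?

233 ≤ 290 < 377, so the largest Fibonacci number not exceeding 290 is 233.

233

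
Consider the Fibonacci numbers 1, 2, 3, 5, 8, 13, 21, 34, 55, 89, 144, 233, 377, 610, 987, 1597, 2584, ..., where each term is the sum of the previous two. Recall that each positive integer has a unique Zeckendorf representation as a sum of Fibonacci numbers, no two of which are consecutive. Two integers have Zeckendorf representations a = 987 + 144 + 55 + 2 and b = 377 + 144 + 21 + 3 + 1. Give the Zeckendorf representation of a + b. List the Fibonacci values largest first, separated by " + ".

1597 + 89 + 34 + 13 + 1

The two numbers are 1188 and 546, so their sum is 1734.
Greedy algorithm:
1734 − 1597 = 137
137 − 89 = 48
48 − 34 = 14
14 − 13 = 1
1 − 1 = 0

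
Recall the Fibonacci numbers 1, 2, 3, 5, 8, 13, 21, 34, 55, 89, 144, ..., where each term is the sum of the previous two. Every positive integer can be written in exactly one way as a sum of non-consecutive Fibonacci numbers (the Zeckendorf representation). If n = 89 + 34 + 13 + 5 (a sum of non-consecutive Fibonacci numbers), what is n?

89 + 34 + 13 + 5 = 141.

141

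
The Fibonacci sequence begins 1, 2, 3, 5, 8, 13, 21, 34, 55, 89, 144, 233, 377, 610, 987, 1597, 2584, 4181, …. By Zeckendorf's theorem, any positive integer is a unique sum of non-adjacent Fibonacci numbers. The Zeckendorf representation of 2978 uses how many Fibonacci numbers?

2978 − 2584 = 394
394 − 377 = 17
17 − 13 = 4
4 − 3 = 1
1 − 1 = 0
2978 = 2584 + 377 + 13 + 3 + 1, which has 5 terms.

5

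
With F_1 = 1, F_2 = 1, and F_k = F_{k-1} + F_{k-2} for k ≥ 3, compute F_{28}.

Iterating the recurrence up to F_{22} = 17711 and F_{21} = 10946:
F_{23} = F_{22} + F_{21} = 17711 + 10946 = 28657
F_{24} = F_{23} + F_{22} = 28657 + 17711 = 46368
F_{25} = F_{24} + F_{23} = 46368 + 28657 = 75025
F_{26} = F_{25} + F_{24} = 75025 + 46368 = 121393
F_{27} = F_{26} + F_{25} = 121393 + 75025 = 196418
F_{28} = F_{27} + F_{26} = 196418 + 121393 = 317811

317811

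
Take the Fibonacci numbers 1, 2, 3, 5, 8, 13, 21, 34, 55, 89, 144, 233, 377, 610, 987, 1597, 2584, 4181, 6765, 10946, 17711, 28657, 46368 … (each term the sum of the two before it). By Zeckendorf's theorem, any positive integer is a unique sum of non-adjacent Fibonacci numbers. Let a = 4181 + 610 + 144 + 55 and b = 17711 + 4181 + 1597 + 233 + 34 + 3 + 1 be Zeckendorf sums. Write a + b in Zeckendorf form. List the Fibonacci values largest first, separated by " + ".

28657 + 89 + 3 + 1

The two numbers are 4990 and 23760, so their sum is 28750.
Repeatedly subtract the largest Fibonacci number that fits:
28657 ≤ 28750 < 46368, so take 28657; remainder 93
89 ≤ 93 < 144, so take 89; remainder 4
3 ≤ 4 < 5, so take 3; remainder 1
1 ≤ 1 < 2, so take 1; remainder 0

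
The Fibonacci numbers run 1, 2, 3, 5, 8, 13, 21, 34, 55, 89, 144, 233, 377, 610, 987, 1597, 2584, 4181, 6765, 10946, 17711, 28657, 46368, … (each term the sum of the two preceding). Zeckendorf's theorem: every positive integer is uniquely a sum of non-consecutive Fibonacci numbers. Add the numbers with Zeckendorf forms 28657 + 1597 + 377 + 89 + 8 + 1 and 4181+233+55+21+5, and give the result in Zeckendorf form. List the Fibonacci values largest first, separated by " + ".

The two numbers are 30729 and 4495, so their sum is 35224.
Greedy algorithm:
take 28657 (≤ 35224); 35224 − 28657 = 6567
take 4181 (≤ 6567); 6567 − 4181 = 2386
take 1597 (≤ 2386); 2386 − 1597 = 789
take 610 (≤ 789); 789 − 610 = 179
take 144 (≤ 179); 179 − 144 = 35
take 34 (≤ 35); 35 − 34 = 1
take 1 (≤ 1); 1 − 1 = 0

28657 + 4181 + 1597 + 610 + 144 + 34 + 1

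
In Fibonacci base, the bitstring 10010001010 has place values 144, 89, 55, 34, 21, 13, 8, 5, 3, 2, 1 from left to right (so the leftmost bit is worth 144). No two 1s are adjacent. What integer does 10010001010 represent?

185

Summing the place values of the 1 bits: 144 + 34 + 5 + 2 = 185.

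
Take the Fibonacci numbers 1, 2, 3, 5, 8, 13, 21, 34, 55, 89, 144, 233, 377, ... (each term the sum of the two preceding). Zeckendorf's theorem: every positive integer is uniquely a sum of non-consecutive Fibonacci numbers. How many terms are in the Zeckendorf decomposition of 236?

233 ≤ 236 < 377, so take 233; remainder 3
3 ≤ 3 < 5, so take 3; remainder 0
236 = 233 + 3, which has 2 terms.

2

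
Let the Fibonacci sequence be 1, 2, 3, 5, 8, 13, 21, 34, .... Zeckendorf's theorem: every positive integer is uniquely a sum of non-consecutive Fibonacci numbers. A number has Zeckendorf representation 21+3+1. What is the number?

25

21+3+1 = 25.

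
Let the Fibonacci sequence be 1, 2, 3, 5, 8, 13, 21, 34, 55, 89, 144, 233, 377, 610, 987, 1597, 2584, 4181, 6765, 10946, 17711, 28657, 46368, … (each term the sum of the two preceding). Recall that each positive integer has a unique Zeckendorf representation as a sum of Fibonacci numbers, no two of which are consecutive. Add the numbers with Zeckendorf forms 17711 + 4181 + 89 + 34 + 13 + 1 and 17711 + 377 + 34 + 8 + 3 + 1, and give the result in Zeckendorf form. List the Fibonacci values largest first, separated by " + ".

The two numbers are 22029 and 18134, so their sum is 40163.
Greedily peel off the largest Fibonacci term at each step:
subtract 28657 from 40163: 11506 remains
subtract 10946 from 11506: 560 remains
subtract 377 from 560: 183 remains
subtract 144 from 183: 39 remains
subtract 34 from 39: 5 remains
subtract 5 from 5: 0 remains

28657 + 10946 + 377 + 144 + 34 + 5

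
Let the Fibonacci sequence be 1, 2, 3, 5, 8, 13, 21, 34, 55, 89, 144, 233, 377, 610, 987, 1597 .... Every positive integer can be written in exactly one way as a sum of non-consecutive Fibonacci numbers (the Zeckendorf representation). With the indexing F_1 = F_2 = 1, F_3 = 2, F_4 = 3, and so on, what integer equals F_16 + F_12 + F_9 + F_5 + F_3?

F_16 + F_12 + F_9 + F_5 + F_3 = 987 + 144 + 34 + 5 + 2 = 1172.

1172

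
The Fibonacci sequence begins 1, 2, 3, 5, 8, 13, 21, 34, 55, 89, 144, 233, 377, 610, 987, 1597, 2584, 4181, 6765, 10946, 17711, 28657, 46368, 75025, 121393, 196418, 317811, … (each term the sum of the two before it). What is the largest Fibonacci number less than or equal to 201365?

196418

196418 ≤ 201365 < 317811, so the largest Fibonacci number not exceeding 201365 is 196418.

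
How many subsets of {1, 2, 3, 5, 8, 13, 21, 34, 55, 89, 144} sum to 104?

5

104 = 89+13+2 = 89+8+5+2 = 55+34+13+2 = 55+34+8+5+2 = 55+21+13+8+5+2 — 5 representations.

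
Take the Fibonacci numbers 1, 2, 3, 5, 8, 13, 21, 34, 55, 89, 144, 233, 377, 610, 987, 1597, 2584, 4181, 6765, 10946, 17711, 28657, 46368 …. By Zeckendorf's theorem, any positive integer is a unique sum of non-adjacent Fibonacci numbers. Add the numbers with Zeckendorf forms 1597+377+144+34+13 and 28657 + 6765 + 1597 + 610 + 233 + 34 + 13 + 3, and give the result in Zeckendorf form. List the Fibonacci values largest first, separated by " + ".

28657 + 10946 + 377 + 89 + 8

The two numbers are 2165 and 37912, so their sum is 40077.
Greedy algorithm:
subtract 28657 from 40077: 11420 remains
subtract 10946 from 11420: 474 remains
subtract 377 from 474: 97 remains
subtract 89 from 97: 8 remains
subtract 8 from 8: 0 remains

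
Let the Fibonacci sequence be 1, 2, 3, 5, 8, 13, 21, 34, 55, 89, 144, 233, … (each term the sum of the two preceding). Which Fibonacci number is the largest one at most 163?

144 ≤ 163 < 233, so the largest Fibonacci number not exceeding 163 is 144.

144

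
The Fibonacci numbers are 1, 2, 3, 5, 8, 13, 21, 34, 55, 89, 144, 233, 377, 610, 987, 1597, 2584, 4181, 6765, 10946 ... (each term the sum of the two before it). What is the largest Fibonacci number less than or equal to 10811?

6765 ≤ 10811 < 10946, so the largest Fibonacci number not exceeding 10811 is 6765.

6765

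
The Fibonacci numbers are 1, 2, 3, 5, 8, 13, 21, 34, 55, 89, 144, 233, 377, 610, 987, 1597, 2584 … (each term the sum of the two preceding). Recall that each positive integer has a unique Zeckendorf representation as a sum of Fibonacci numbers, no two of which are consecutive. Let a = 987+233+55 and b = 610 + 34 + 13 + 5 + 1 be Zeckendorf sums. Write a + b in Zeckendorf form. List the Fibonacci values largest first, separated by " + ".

The two numbers are 1275 and 663, so their sum is 1938.
1938: greatest Fibonacci not exceeding it is 1597, leaving 341
341: greatest Fibonacci not exceeding it is 233, leaving 108
108: greatest Fibonacci not exceeding it is 89, leaving 19
19: greatest Fibonacci not exceeding it is 13, leaving 6
6: greatest Fibonacci not exceeding it is 5, leaving 1
1: greatest Fibonacci not exceeding it is 1, leaving 0

1597 + 233 + 89 + 13 + 5 + 1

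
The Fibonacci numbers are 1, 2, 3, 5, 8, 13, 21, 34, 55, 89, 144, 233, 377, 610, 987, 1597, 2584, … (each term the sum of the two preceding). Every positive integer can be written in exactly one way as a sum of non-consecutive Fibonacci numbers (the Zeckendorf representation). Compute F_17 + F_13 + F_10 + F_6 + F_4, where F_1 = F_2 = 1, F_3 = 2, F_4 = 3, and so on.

F_17 + F_13 + F_10 + F_6 + F_4 = 1597 + 233 + 55 + 8 + 3 = 1896.

1896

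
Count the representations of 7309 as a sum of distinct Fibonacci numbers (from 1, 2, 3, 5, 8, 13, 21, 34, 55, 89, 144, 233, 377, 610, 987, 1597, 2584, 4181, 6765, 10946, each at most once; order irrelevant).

44

7309 = 6765+377+144+21+2 = 6765+377+144+13+8+2 = 6765+377+89+55+21+2 = … (41 more), for 44 in all.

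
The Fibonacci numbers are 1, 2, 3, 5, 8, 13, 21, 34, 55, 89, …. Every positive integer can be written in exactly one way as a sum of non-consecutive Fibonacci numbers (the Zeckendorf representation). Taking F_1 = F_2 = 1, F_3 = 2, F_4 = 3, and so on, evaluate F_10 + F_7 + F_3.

70

F_10 + F_7 + F_3 = 55 + 13 + 2 = 70.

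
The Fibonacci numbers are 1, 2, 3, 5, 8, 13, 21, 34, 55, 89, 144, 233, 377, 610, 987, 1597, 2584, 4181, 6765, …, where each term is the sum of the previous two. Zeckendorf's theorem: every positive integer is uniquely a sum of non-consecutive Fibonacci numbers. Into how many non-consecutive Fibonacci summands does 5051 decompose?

6

Repeatedly subtract the largest Fibonacci number that fits:
5051 − 4181 = 870
870 − 610 = 260
260 − 233 = 27
27 − 21 = 6
6 − 5 = 1
1 − 1 = 0
5051 = 4181 + 610 + 233 + 21 + 5 + 1, which has 6 terms.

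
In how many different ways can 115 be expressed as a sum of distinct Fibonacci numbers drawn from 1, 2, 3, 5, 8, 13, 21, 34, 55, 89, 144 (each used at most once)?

115 = 89+21+5 = 89+21+3+2 = 89+13+8+5 = 55+34+21+5 = 89+13+8+3+2 = … (3 more), for 8 in all.

8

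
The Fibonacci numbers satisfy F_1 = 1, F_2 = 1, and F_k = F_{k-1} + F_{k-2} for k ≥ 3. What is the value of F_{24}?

Iterating the recurrence up to F_{16} = 987 and F_{15} = 610:
F_{17} = F_{16} + F_{15} = 987 + 610 = 1597
F_{18} = F_{17} + F_{16} = 1597 + 987 = 2584
F_{19} = F_{18} + F_{17} = 2584 + 1597 = 4181
F_{20} = F_{19} + F_{18} = 4181 + 2584 = 6765
F_{21} = F_{20} + F_{19} = 6765 + 4181 = 10946
F_{22} = F_{21} + F_{20} = 10946 + 6765 = 17711
F_{23} = F_{22} + F_{21} = 17711 + 10946 = 28657
F_{24} = F_{23} + F_{22} = 28657 + 17711 = 46368

46368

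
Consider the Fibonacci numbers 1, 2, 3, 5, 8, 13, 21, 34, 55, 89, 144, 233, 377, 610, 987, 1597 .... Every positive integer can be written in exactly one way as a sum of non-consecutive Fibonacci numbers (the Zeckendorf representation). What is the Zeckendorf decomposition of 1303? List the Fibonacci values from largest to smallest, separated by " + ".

1303 − 987 = 316
316 − 233 = 83
83 − 55 = 28
28 − 21 = 7
7 − 5 = 2
2 − 2 = 0
So 1303 = 987 + 233 + 55 + 21 + 5 + 2, with no two terms consecutive in the sequence.

987 + 233 + 55 + 21 + 5 + 2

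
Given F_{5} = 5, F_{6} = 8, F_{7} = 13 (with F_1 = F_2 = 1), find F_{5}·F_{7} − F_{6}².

5·13 − 8² = 65 − 64 = 1. (Cassini's identity: F_{k−1}F_{k+1} − F_k² = (−1)^k.)

1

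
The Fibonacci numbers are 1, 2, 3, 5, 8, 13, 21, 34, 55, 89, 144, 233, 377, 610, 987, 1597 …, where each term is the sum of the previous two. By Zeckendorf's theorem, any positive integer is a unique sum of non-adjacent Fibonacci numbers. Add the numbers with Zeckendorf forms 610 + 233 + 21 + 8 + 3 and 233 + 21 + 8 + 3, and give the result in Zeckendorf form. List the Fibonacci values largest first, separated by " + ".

The two numbers are 875 and 265, so their sum is 1140.
Repeatedly subtract the largest Fibonacci number that fits:
take 987 (≤ 1140); 1140 − 987 = 153
take 144 (≤ 153); 153 − 144 = 9
take 8 (≤ 9); 9 − 8 = 1
take 1 (≤ 1); 1 − 1 = 0

987 + 144 + 8 + 1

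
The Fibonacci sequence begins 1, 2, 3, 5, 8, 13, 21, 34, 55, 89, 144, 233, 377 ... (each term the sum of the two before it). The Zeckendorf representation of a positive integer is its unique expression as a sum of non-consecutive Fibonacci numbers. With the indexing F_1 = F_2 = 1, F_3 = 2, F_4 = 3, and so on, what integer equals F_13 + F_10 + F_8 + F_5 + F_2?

315

F_13 + F_10 + F_8 + F_5 + F_2 = 233 + 55 + 21 + 5 + 1 = 315.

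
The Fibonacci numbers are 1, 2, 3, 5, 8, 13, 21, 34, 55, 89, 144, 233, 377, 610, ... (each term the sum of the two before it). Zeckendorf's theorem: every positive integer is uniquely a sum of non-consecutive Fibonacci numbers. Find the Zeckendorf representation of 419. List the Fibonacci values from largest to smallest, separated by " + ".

Repeatedly subtract the largest Fibonacci number that fits:
419 − 377 = 42
42 − 34 = 8
8 − 8 = 0
So 419 = 377 + 34 + 8, with no two terms consecutive in the sequence.

377 + 34 + 8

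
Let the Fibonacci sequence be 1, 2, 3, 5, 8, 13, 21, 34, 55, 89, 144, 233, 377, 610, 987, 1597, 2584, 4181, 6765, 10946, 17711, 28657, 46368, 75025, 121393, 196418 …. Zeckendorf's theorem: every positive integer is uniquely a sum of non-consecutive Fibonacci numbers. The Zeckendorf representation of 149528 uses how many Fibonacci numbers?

10

Greedily peel off the largest Fibonacci term at each step:
take 121393 (≤ 149528); 149528 − 121393 = 28135
take 17711 (≤ 28135); 28135 − 17711 = 10424
take 6765 (≤ 10424); 10424 − 6765 = 3659
take 2584 (≤ 3659); 3659 − 2584 = 1075
take 987 (≤ 1075); 1075 − 987 = 88
take 55 (≤ 88); 88 − 55 = 33
take 21 (≤ 33); 33 − 21 = 12
take 8 (≤ 12); 12 − 8 = 4
take 3 (≤ 4); 4 − 3 = 1
take 1 (≤ 1); 1 − 1 = 0
149528 = 121393 + 17711 + 6765 + 2584 + 987 + 55 + 21 + 8 + 3 + 1, which has 10 terms.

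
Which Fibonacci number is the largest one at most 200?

144 ≤ 200 < 233, so the largest Fibonacci number not exceeding 200 is 144.

144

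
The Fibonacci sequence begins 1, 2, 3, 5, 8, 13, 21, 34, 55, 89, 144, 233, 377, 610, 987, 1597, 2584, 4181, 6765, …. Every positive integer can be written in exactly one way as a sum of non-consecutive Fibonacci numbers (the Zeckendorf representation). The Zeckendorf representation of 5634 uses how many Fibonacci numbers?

5634: greatest Fibonacci not exceeding it is 4181, leaving 1453
1453: greatest Fibonacci not exceeding it is 987, leaving 466
466: greatest Fibonacci not exceeding it is 377, leaving 89
89: greatest Fibonacci not exceeding it is 89, leaving 0
5634 = 4181 + 987 + 377 + 89, which has 4 terms.

4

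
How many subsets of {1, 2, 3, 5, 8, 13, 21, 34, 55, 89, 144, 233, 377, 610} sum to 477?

Each representation comes from the Zeckendorf form by replacing some F_k with F_{k−1} + F_{k−2} where possible.
477 = 377+89+8+3 = 377+89+8+2+1 = 377+55+34+8+3 = 233+144+89+8+3 = … (14 more), for 18 in all.

18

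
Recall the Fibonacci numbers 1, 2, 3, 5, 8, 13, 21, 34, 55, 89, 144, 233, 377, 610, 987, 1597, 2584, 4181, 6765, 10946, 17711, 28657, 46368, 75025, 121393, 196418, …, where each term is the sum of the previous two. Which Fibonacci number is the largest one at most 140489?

121393

121393 ≤ 140489 < 196418, so the largest Fibonacci number not exceeding 140489 is 121393.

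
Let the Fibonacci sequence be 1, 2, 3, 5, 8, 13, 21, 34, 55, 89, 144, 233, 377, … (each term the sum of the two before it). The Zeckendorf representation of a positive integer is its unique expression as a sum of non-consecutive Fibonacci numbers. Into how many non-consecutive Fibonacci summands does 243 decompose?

233 ≤ 243 < 377, so take 233; remainder 10
8 ≤ 10 < 13, so take 8; remainder 2
2 ≤ 2 < 3, so take 2; remainder 0
243 = 233 + 8 + 2, which has 3 terms.

3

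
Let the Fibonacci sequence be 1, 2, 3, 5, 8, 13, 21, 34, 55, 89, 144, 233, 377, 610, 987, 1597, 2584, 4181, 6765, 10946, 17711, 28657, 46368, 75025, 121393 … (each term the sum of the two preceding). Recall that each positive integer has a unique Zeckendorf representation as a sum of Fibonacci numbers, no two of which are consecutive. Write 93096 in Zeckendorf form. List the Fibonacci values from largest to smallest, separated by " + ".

75025 ≤ 93096 < 121393, so take 75025; remainder 18071
17711 ≤ 18071 < 28657, so take 17711; remainder 360
233 ≤ 360 < 377, so take 233; remainder 127
89 ≤ 127 < 144, so take 89; remainder 38
34 ≤ 38 < 55, so take 34; remainder 4
3 ≤ 4 < 5, so take 3; remainder 1
1 ≤ 1 < 2, so take 1; remainder 0
So 93096 = 75025 + 17711 + 233 + 89 + 34 + 3 + 1, with no two terms consecutive in the sequence.

75025 + 17711 + 233 + 89 + 34 + 3 + 1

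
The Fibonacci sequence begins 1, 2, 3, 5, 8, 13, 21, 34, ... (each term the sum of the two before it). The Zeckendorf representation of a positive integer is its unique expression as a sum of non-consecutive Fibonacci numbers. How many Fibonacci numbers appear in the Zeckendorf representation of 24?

2

21 ≤ 24 < 34, so take 21; remainder 3
3 ≤ 3 < 5, so take 3; remainder 0
24 = 21 + 3, which has 2 terms.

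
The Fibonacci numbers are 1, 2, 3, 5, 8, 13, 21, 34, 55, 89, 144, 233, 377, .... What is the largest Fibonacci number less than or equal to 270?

233 ≤ 270 < 377, so the largest Fibonacci number not exceeding 270 is 233.

233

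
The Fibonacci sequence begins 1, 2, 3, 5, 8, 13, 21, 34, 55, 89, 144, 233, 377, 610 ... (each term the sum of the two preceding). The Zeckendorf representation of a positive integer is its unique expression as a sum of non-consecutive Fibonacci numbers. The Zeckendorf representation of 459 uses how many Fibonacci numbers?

5

largest Fibonacci ≤ 459 is 377; 459 − 377 = 82
largest Fibonacci ≤ 82 is 55; 82 − 55 = 27
largest Fibonacci ≤ 27 is 21; 27 − 21 = 6
largest Fibonacci ≤ 6 is 5; 6 − 5 = 1
largest Fibonacci ≤ 1 is 1; 1 − 1 = 0
459 = 377 + 55 + 21 + 5 + 1, which has 5 terms.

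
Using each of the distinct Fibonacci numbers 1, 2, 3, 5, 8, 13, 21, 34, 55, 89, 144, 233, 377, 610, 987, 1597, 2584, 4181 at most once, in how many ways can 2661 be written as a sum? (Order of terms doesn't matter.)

22

2661 = 2584+55+21+1 = 2584+55+13+8+1 = 1597+987+55+21+1 = 2584+55+13+5+3+1 = … (18 more), for 22 in all.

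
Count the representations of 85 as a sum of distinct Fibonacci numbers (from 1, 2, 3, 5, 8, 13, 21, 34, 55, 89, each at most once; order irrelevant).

85 = 55+21+8+1 = 55+21+5+3+1 = 55+13+8+5+3+1 = 34+21+13+8+5+3+1 — 4 representations.

4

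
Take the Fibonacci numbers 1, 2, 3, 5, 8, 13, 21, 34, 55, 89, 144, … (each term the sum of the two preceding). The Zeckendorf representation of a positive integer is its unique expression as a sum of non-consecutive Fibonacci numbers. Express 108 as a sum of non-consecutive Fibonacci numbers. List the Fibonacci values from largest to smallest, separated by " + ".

Greedily peel off the largest Fibonacci term at each step:
108 − 89 = 19
19 − 13 = 6
6 − 5 = 1
1 − 1 = 0
So 108 = 89 + 13 + 5 + 1, with no two terms consecutive in the sequence.

89 + 13 + 5 + 1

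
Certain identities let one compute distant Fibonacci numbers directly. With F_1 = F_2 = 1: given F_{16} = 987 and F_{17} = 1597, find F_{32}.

By the doubling identity F_{2k} = F_k(2F_{k+1} − F_k): F_{32} = 987·(2·1597 − 987) = 987·2207 = 2178309.

2178309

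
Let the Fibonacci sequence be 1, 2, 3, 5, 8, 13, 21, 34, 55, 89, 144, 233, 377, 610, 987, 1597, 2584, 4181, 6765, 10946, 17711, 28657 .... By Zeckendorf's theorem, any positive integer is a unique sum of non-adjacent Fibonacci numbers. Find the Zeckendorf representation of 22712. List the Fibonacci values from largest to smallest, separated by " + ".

22712: greatest Fibonacci not exceeding it is 17711, leaving 5001
5001: greatest Fibonacci not exceeding it is 4181, leaving 820
820: greatest Fibonacci not exceeding it is 610, leaving 210
210: greatest Fibonacci not exceeding it is 144, leaving 66
66: greatest Fibonacci not exceeding it is 55, leaving 11
11: greatest Fibonacci not exceeding it is 8, leaving 3
3: greatest Fibonacci not exceeding it is 3, leaving 0
So 22712 = 17711 + 4181 + 610 + 144 + 55 + 8 + 3, with no two terms consecutive in the sequence.

17711 + 4181 + 610 + 144 + 55 + 8 + 3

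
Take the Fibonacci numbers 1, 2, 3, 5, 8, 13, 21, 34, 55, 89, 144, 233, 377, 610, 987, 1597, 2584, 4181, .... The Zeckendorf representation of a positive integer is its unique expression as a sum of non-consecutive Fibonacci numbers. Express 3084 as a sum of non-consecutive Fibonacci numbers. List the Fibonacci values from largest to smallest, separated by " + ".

2584 + 377 + 89 + 34

2584 ≤ 3084 < 4181, so take 2584; remainder 500
377 ≤ 500 < 610, so take 377; remainder 123
89 ≤ 123 < 144, so take 89; remainder 34
34 ≤ 34 < 55, so take 34; remainder 0
So 3084 = 2584 + 377 + 89 + 34, with no two terms consecutive in the sequence.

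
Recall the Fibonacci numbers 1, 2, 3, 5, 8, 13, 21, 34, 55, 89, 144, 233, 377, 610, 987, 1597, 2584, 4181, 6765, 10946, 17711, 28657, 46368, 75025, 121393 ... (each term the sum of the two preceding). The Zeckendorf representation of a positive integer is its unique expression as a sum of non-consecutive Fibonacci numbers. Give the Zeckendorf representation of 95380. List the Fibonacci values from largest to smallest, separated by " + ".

95380 − 75025 = 20355
20355 − 17711 = 2644
2644 − 2584 = 60
60 − 55 = 5
5 − 5 = 0
So 95380 = 75025 + 17711 + 2584 + 55 + 5, with no two terms consecutive in the sequence.

75025 + 17711 + 2584 + 55 + 5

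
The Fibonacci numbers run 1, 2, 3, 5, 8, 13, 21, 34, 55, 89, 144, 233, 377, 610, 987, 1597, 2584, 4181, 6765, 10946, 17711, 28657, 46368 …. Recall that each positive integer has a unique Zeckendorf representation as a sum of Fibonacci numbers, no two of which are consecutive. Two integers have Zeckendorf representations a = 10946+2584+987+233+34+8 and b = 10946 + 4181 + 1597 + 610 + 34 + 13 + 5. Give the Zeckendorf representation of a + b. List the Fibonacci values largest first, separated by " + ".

The two numbers are 14792 and 17386, so their sum is 32178.
largest Fibonacci ≤ 32178 is 28657; 32178 − 28657 = 3521
largest Fibonacci ≤ 3521 is 2584; 3521 − 2584 = 937
largest Fibonacci ≤ 937 is 610; 937 − 610 = 327
largest Fibonacci ≤ 327 is 233; 327 − 233 = 94
largest Fibonacci ≤ 94 is 89; 94 − 89 = 5
largest Fibonacci ≤ 5 is 5; 5 − 5 = 0

28657 + 2584 + 610 + 233 + 89 + 5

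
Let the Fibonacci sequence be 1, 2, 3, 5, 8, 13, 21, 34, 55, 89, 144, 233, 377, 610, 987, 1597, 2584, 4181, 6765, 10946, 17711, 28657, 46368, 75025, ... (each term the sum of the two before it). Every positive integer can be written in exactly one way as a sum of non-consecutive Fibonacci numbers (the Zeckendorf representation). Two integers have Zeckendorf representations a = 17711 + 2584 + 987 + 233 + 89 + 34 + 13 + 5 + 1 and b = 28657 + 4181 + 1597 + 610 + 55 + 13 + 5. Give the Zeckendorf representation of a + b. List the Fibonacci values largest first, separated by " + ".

46368 + 6765 + 2584 + 987 + 55 + 13 + 3

The two numbers are 21657 and 35118, so their sum is 56775.
Greedy algorithm:
take 46368 (≤ 56775); 56775 − 46368 = 10407
take 6765 (≤ 10407); 10407 − 6765 = 3642
take 2584 (≤ 3642); 3642 − 2584 = 1058
take 987 (≤ 1058); 1058 − 987 = 71
take 55 (≤ 71); 71 − 55 = 16
take 13 (≤ 16); 16 − 13 = 3
take 3 (≤ 3); 3 − 3 = 0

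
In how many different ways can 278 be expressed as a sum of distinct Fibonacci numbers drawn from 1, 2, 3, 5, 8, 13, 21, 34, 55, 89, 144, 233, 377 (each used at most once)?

15

Each representation comes from the Zeckendorf form by replacing some F_k with F_{k−1} + F_{k−2} where possible.
278 = 233+34+8+3 = 233+34+8+2+1 = 233+21+13+8+3 = 144+89+34+8+3 = … (11 more), for 15 in all.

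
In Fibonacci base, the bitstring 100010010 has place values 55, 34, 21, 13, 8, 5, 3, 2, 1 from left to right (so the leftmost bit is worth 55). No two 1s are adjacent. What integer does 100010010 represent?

65

Summing the place values of the 1 bits: 55 + 8 + 2 = 65.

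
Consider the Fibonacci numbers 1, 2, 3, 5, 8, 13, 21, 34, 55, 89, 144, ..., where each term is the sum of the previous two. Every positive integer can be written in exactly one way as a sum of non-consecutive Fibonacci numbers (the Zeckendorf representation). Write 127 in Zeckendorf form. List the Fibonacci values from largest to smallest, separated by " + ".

Greedy algorithm:
127: greatest Fibonacci not exceeding it is 89, leaving 38
38: greatest Fibonacci not exceeding it is 34, leaving 4
4: greatest Fibonacci not exceeding it is 3, leaving 1
1: greatest Fibonacci not exceeding it is 1, leaving 0
So 127 = 89 + 34 + 3 + 1, with no two terms consecutive in the sequence.

89 + 34 + 3 + 1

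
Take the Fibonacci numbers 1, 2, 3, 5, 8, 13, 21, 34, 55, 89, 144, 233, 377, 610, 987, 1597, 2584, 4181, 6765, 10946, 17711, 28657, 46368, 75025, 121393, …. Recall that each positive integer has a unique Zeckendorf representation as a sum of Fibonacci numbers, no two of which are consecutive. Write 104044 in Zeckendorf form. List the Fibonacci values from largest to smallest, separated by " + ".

75025 + 28657 + 233 + 89 + 34 + 5 + 1

Greedy algorithm:
largest Fibonacci ≤ 104044 is 75025; 104044 − 75025 = 29019
largest Fibonacci ≤ 29019 is 28657; 29019 − 28657 = 362
largest Fibonacci ≤ 362 is 233; 362 − 233 = 129
largest Fibonacci ≤ 129 is 89; 129 − 89 = 40
largest Fibonacci ≤ 40 is 34; 40 − 34 = 6
largest Fibonacci ≤ 6 is 5; 6 − 5 = 1
largest Fibonacci ≤ 1 is 1; 1 − 1 = 0
So 104044 = 75025 + 28657 + 233 + 89 + 34 + 5 + 1, with no two terms consecutive in the sequence.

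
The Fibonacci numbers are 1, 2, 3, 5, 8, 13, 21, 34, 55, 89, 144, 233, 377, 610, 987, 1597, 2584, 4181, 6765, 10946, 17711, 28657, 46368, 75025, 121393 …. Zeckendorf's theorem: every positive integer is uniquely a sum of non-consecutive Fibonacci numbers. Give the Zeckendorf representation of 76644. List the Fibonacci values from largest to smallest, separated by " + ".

75025 + 1597 + 21 + 1

76644: greatest Fibonacci not exceeding it is 75025, leaving 1619
1619: greatest Fibonacci not exceeding it is 1597, leaving 22
22: greatest Fibonacci not exceeding it is 21, leaving 1
1: greatest Fibonacci not exceeding it is 1, leaving 0
So 76644 = 75025 + 1597 + 21 + 1, with no two terms consecutive in the sequence.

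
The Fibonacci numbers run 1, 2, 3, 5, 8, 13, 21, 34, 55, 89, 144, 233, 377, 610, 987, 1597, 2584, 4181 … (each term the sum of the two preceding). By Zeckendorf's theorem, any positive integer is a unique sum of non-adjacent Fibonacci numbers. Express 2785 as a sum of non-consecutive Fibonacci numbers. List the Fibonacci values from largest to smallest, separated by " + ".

2785: greatest Fibonacci not exceeding it is 2584, leaving 201
201: greatest Fibonacci not exceeding it is 144, leaving 57
57: greatest Fibonacci not exceeding it is 55, leaving 2
2: greatest Fibonacci not exceeding it is 2, leaving 0
So 2785 = 2584 + 144 + 55 + 2, with no two terms consecutive in the sequence.

2584 + 144 + 55 + 2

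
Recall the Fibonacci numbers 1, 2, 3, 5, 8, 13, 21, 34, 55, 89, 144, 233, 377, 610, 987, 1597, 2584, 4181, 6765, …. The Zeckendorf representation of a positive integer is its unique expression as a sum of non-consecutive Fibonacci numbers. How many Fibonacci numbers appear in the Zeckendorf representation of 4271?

3

Repeatedly subtract the largest Fibonacci number that fits:
take 4181 (≤ 4271); 4271 − 4181 = 90
take 89 (≤ 90); 90 − 89 = 1
take 1 (≤ 1); 1 − 1 = 0
4271 = 4181 + 89 + 1, which has 3 terms.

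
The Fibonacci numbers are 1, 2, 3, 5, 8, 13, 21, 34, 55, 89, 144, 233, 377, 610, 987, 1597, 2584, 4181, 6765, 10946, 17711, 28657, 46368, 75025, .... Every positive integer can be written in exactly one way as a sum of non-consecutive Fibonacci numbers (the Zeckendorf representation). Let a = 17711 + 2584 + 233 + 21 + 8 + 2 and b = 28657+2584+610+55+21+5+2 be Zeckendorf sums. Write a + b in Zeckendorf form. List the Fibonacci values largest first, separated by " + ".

The two numbers are 20559 and 31934, so their sum is 52493.
Greedily peel off the largest Fibonacci term at each step:
subtract 46368 from 52493: 6125 remains
subtract 4181 from 6125: 1944 remains
subtract 1597 from 1944: 347 remains
subtract 233 from 347: 114 remains
subtract 89 from 114: 25 remains
subtract 21 from 25: 4 remains
subtract 3 from 4: 1 remains
subtract 1 from 1: 0 remains

46368 + 4181 + 1597 + 233 + 89 + 21 + 3 + 1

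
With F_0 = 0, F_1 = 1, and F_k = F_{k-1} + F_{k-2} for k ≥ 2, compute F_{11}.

Iterating the recurrence up to F_{4} = 3 and F_{3} = 2:
F_{5} = F_{4} + F_{3} = 3 + 2 = 5
F_{6} = F_{5} + F_{4} = 5 + 3 = 8
F_{7} = F_{6} + F_{5} = 8 + 5 = 13
F_{8} = F_{7} + F_{6} = 13 + 8 = 21
F_{9} = F_{8} + F_{7} = 21 + 13 = 34
F_{10} = F_{9} + F_{8} = 34 + 21 = 55
F_{11} = F_{10} + F_{9} = 55 + 34 = 89

89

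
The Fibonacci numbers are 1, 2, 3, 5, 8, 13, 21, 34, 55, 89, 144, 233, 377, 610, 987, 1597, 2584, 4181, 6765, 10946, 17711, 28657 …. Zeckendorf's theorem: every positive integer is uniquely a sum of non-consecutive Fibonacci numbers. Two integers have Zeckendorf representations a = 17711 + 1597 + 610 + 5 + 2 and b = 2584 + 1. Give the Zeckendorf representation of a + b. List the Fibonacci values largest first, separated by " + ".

17711 + 4181 + 610 + 8

The two numbers are 19925 and 2585, so their sum is 22510.
Repeatedly subtract the largest Fibonacci number that fits:
22510: greatest Fibonacci not exceeding it is 17711, leaving 4799
4799: greatest Fibonacci not exceeding it is 4181, leaving 618
618: greatest Fibonacci not exceeding it is 610, leaving 8
8: greatest Fibonacci not exceeding it is 8, leaving 0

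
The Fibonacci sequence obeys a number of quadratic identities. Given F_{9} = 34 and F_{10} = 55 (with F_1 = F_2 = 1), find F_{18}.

By the doubling identity F_{2k} = F_k(2F_{k+1} − F_k): F_{18} = 34·(2·55 − 34) = 34·76 = 2584.

2584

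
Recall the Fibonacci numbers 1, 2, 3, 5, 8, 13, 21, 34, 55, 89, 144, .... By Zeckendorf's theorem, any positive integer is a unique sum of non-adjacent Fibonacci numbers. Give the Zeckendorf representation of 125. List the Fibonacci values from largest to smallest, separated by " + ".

89 + 34 + 2

largest Fibonacci ≤ 125 is 89; 125 − 89 = 36
largest Fibonacci ≤ 36 is 34; 36 − 34 = 2
largest Fibonacci ≤ 2 is 2; 2 − 2 = 0
So 125 = 89 + 34 + 2, with no two terms consecutive in the sequence.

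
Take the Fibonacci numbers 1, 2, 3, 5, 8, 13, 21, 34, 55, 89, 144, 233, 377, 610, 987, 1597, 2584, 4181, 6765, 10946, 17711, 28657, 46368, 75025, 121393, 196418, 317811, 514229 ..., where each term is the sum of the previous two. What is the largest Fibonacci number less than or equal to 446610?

317811 ≤ 446610 < 514229, so the largest Fibonacci number not exceeding 446610 is 317811.

317811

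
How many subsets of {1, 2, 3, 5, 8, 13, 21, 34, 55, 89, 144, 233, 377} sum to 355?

Each representation comes from the Zeckendorf form by replacing some F_k with F_{k−1} + F_{k−2} where possible.
355 = 233+89+21+8+3+1 = 233+55+34+21+8+3+1 = 144+89+55+34+21+8+3+1 — 3 representations.

3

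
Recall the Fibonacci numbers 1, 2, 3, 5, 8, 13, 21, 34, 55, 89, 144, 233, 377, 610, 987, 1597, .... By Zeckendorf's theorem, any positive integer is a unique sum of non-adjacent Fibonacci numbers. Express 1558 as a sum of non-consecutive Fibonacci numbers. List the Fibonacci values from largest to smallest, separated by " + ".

largest Fibonacci ≤ 1558 is 987; 1558 − 987 = 571
largest Fibonacci ≤ 571 is 377; 571 − 377 = 194
largest Fibonacci ≤ 194 is 144; 194 − 144 = 50
largest Fibonacci ≤ 50 is 34; 50 − 34 = 16
largest Fibonacci ≤ 16 is 13; 16 − 13 = 3
largest Fibonacci ≤ 3 is 3; 3 − 3 = 0
So 1558 = 987 + 377 + 144 + 34 + 13 + 3, with no two terms consecutive in the sequence.

987 + 377 + 144 + 34 + 13 + 3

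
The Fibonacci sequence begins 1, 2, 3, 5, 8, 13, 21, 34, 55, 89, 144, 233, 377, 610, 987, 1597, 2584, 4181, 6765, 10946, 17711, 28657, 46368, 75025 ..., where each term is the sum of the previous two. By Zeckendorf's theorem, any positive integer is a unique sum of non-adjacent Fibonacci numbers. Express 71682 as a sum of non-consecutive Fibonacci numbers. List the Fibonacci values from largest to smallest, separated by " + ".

71682: greatest Fibonacci not exceeding it is 46368, leaving 25314
25314: greatest Fibonacci not exceeding it is 17711, leaving 7603
7603: greatest Fibonacci not exceeding it is 6765, leaving 838
838: greatest Fibonacci not exceeding it is 610, leaving 228
228: greatest Fibonacci not exceeding it is 144, leaving 84
84: greatest Fibonacci not exceeding it is 55, leaving 29
29: greatest Fibonacci not exceeding it is 21, leaving 8
8: greatest Fibonacci not exceeding it is 8, leaving 0
So 71682 = 46368 + 17711 + 6765 + 610 + 144 + 55 + 21 + 8, with no two terms consecutive in the sequence.

46368 + 17711 + 6765 + 610 + 144 + 55 + 21 + 8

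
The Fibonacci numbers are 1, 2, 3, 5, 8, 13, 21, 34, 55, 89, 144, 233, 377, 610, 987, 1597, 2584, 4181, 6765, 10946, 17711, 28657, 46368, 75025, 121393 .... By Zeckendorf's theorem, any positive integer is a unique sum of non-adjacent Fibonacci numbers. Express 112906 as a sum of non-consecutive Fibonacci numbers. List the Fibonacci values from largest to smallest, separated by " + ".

75025 + 28657 + 6765 + 1597 + 610 + 233 + 13 + 5 + 1

largest Fibonacci ≤ 112906 is 75025; 112906 − 75025 = 37881
largest Fibonacci ≤ 37881 is 28657; 37881 − 28657 = 9224
largest Fibonacci ≤ 9224 is 6765; 9224 − 6765 = 2459
largest Fibonacci ≤ 2459 is 1597; 2459 − 1597 = 862
largest Fibonacci ≤ 862 is 610; 862 − 610 = 252
largest Fibonacci ≤ 252 is 233; 252 − 233 = 19
largest Fibonacci ≤ 19 is 13; 19 − 13 = 6
largest Fibonacci ≤ 6 is 5; 6 − 5 = 1
largest Fibonacci ≤ 1 is 1; 1 − 1 = 0
So 112906 = 75025 + 28657 + 6765 + 1597 + 610 + 233 + 13 + 5 + 1, with no two terms consecutive in the sequence.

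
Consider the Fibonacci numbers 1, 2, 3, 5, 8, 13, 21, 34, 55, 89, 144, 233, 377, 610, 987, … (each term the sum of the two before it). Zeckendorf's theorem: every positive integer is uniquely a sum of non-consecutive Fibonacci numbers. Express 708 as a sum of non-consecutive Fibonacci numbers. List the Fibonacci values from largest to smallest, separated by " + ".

610 + 89 + 8 + 1

Greedily peel off the largest Fibonacci term at each step:
708: greatest Fibonacci not exceeding it is 610, leaving 98
98: greatest Fibonacci not exceeding it is 89, leaving 9
9: greatest Fibonacci not exceeding it is 8, leaving 1
1: greatest Fibonacci not exceeding it is 1, leaving 0
So 708 = 610 + 89 + 8 + 1, with no two terms consecutive in the sequence.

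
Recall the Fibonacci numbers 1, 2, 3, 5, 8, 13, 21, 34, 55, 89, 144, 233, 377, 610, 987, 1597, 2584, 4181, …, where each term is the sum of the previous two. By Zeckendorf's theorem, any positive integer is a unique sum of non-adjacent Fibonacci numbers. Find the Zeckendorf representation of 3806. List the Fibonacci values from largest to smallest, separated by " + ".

Greedily peel off the largest Fibonacci term at each step:
3806: greatest Fibonacci not exceeding it is 2584, leaving 1222
1222: greatest Fibonacci not exceeding it is 987, leaving 235
235: greatest Fibonacci not exceeding it is 233, leaving 2
2: greatest Fibonacci not exceeding it is 2, leaving 0
So 3806 = 2584 + 987 + 233 + 2, with no two terms consecutive in the sequence.

2584 + 987 + 233 + 2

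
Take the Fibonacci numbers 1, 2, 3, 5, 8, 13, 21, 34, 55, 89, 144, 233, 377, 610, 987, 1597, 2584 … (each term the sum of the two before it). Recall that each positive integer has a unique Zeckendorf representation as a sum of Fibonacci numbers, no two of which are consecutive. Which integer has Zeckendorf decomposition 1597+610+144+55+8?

1597+610+144+55+8 = 2414.

2414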